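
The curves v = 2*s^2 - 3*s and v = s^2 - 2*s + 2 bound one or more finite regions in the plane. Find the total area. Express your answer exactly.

9/2

Set the curves equal: 2*s^2 - 3*s = s^2 - 2*s + 2, so s^2 - s - 2 = 0, which factors as (s - 2)*(s + 1) = 0. The curves meet at s = -1, 2.
On [-1, 2], v = s^2 - 2*s + 2 is on top; that piece has area ∫[-1,2] (-(s^2 - s - 2)) ds = 9/2.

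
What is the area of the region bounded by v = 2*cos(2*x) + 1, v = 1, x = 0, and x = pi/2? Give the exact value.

The difference (2*cos(2*x) + 1) - (1) = 2*cos(2*x) changes sign at x = pi/4 inside [0, pi/2], so split the integral there.
∫[0,pi/4] (2*cos(2*x)) dx = 1.
∫[pi/4,pi/2] (2*cos(2*x)) dx = -1; the area of that piece is 1.
Total area = 1 + 1 = 2.

2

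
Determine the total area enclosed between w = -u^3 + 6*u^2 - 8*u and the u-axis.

The curve meets the u-axis where -u^3 + 6*u^2 - 8*u = 0, i.e. -u*(u - 4)*(u - 2) = 0, at u = 0, 2, 4.
On [0, 2] the curve lies below the axis; ∫[0,2] (-u^3 + 6*u^2 - 8*u) du = -4, giving area 4.
On [2, 4] the curve lies above the axis; ∫[2,4] (-u^3 + 6*u^2 - 8*u) du = 4, giving area 4.
Total area = 4 + 4 = 8.

8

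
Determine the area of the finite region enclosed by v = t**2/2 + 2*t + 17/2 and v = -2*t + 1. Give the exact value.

Set the curves equal: t**2/2 + 2*t + 17/2 = -2*t + 1, so t**2/2 + 4*t + 15/2 = 0, which factors as (t + 3)*(t + 5)/2 = 0. The curves meet at t = -5, -3.
On [-5, -3], v = -2*t + 1 is on top; that piece has area ∫[-5,-3] (-(t**2/2 + 4*t + 15/2)) dt = 2/3.

2/3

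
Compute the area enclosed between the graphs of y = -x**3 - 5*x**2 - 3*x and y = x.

Set the curves equal: -x**3 - 5*x**2 - 3*x = x, so -x**3 - 5*x**2 - 4*x = 0, which factors as -x*(x + 1)*(x + 4) = 0. The curves meet at x = -4, -1, 0.
On [-4, -1], y = x is on top; that piece has area ∫[-4,-1] (-(-x**3 - 5*x**2 - 4*x)) dx = 45/4.
On [-1, 0], y = -x**3 - 5*x**2 - 3*x is on top; that piece has area ∫[-1,0] (-x**3 - 5*x**2 - 4*x) dx = 7/12.
Total enclosed area = 45/4 + 7/12 = 71/6.

71/6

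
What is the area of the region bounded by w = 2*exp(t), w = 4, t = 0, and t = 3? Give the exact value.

-18 + 8*log(2) + 2*exp(3)

The difference (2*exp(t)) - (4) = 2*exp(t) - 4 changes sign at t = log(2) inside [0, 3], so split the integral there.
∫[0,log(2)] (2*exp(t) - 4) dt = 2 - log(16); the area of that piece is -2 + log(16).
∫[log(2),3] (2*exp(t) - 4) dt = -16 + 4*log(2) + 2*exp(3).
Total area = (-2 + log(16)) + (-16 + 4*log(2) + 2*exp(3)) = -18 + 8*log(2) + 2*exp(3).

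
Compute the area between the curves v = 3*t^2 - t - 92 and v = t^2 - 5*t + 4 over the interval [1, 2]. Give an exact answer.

256/3

On [1, 2], (3*t^2 - t - 92) - (t^2 - 5*t + 4) = 2*t^2 + 4*t - 96 is ≤ 0 throughout, so the area is a single integral of |2*t^2 + 4*t - 96|.
∫[1,2] (2*t^2 + 4*t - 96) dt = -256/3; the area of that piece is 256/3.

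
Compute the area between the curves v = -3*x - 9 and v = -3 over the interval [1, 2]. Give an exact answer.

21/2

On [1, 2], (-3*x - 9) - (-3) = -3*x - 6 is ≤ 0 throughout, so the area is a single integral of |-3*x - 6|.
∫[1,2] (-3*x - 6) dx = -21/2; the area of that piece is 21/2.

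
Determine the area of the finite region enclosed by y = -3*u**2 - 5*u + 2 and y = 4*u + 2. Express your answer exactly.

Set the curves equal: -3*u**2 - 5*u + 2 = 4*u + 2, so -3*u**2 - 9*u = 0, which factors as -3*u*(u + 3) = 0. The curves meet at u = -3, 0.
On [-3, 0], y = -3*u**2 - 5*u + 2 is on top; that piece has area ∫[-3,0] (-3*u**2 - 9*u) du = 27/2.

27/2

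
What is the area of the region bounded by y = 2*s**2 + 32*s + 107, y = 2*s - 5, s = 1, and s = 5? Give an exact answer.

On [1, 5], (2*s**2 + 32*s + 107) - (2*s - 5) = 2*s**2 + 30*s + 112 is ≥ 0 throughout, so the area is a single integral of |2*s**2 + 30*s + 112|.
∫[1,5] (2*s**2 + 30*s + 112) ds = 2672/3.

2672/3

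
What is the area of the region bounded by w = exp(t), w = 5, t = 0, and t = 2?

-19 + exp(2) + 10*log(5)

The difference (exp(t)) - (5) = exp(t) - 5 changes sign at t = log(5) inside [0, 2], so split the integral there.
∫[0,log(5)] (exp(t) - 5) dt = 4 - log(3125); the area of that piece is -4 + log(3125).
∫[log(5),2] (exp(t) - 5) dt = -15 + exp(2) + 5*log(5).
Total area = (-4 + log(3125)) + (-15 + exp(2) + 5*log(5)) = -19 + exp(2) + 10*log(5).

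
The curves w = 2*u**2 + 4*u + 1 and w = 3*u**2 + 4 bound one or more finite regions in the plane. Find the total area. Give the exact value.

Set the curves equal: 2*u**2 + 4*u + 1 = 3*u**2 + 4, so -u**2 + 4*u - 3 = 0, which factors as -(u - 3)*(u - 1) = 0. The curves meet at u = 1, 3.
On [1, 3], w = 2*u**2 + 4*u + 1 is on top; that piece has area ∫[1,3] (-u**2 + 4*u - 3) du = 4/3.

4/3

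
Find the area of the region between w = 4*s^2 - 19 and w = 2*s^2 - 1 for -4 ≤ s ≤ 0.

The difference (4*s^2 - 19) - (2*s^2 - 1) = 2*s^2 - 18 changes sign at s = -3 inside [-4, 0], so split the integral there.
∫[-4,-3] (2*s^2 - 18) ds = 20/3.
∫[-3,0] (2*s^2 - 18) ds = -36; the area of that piece is 36.
Total area = 20/3 + 36 = 128/3.

128/3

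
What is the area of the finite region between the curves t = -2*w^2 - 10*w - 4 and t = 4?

Both boundary curves give t as a function of w, so integrate with respect to w. Setting them equal: -2*w^2 - 10*w - 8 = 0, i.e. -2*(w + 1)*(w + 4) = 0, so they meet at w = -4, -1.
For w in [-4, -1], t = -2*w^2 - 10*w - 4 is on the right; area = ∫[-4,-1] (-2*w^2 - 10*w - 8) dw = 9.

9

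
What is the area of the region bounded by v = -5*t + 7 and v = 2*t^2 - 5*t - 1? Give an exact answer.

64/3

Set the curves equal: -5*t + 7 = 2*t^2 - 5*t - 1, so -2*t^2 + 8 = 0, which factors as -2*(t - 2)*(t + 2) = 0. The curves meet at t = -2, 2.
On [-2, 2], v = -5*t + 7 is on top; that piece has area ∫[-2,2] (-2*t^2 + 8) dt = 64/3.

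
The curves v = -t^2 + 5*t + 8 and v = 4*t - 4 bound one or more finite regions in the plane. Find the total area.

Set the curves equal: -t^2 + 5*t + 8 = 4*t - 4, so -t^2 + t + 12 = 0, which factors as -(t - 4)*(t + 3) = 0. The curves meet at t = -3, 4.
On [-3, 4], v = -t^2 + 5*t + 8 is on top; that piece has area ∫[-3,4] (-t^2 + t + 12) dt = 343/6.

343/6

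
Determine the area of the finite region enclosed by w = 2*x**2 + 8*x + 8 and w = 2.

8/3

Set the curves equal: 2*x**2 + 8*x + 8 = 2, so 2*x**2 + 8*x + 6 = 0, which factors as 2*(x + 1)*(x + 3) = 0. The curves meet at x = -3, -1.
On [-3, -1], w = 2 is on top; that piece has area ∫[-3,-1] (-(2*x**2 + 8*x + 6)) dx = 8/3.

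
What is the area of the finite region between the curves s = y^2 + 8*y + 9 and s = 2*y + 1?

Both boundary curves give s as a function of y, so integrate with respect to y. Setting them equal: y^2 + 6*y + 8 = 0, i.e. (y + 2)*(y + 4) = 0, so they meet at y = -4, -2.
For y in [-4, -2], s = y^2 + 8*y + 9 is on the left; area = ∫[-4,-2] (-(y^2 + 6*y + 8)) dy = 4/3.

4/3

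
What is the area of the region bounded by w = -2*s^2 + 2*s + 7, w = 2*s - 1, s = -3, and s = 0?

46/3

The difference (-2*s^2 + 2*s + 7) - (2*s - 1) = -2*s^2 + 8 changes sign at s = -2 inside [-3, 0], so split the integral there.
∫[-3,-2] (-2*s^2 + 8) ds = -14/3; the area of that piece is 14/3.
∫[-2,0] (-2*s^2 + 8) ds = 32/3.
Total area = 14/3 + 32/3 = 46/3.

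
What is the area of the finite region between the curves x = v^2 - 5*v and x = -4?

9/2

Both boundary curves give x as a function of v, so integrate with respect to v. Setting them equal: v^2 - 5*v + 4 = 0, i.e. (v - 4)*(v - 1) = 0, so they meet at v = 1, 4.
For v in [1, 4], x = v^2 - 5*v is on the left; area = ∫[1,4] (-(v^2 - 5*v + 4)) dv = 9/2.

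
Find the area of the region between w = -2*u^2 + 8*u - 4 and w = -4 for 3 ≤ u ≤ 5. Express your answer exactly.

The difference (-2*u^2 + 8*u - 4) - (-4) = -2*u^2 + 8*u changes sign at u = 4 inside [3, 5], so split the integral there.
∫[3,4] (-2*u^2 + 8*u) du = 10/3.
∫[4,5] (-2*u^2 + 8*u) du = -14/3; the area of that piece is 14/3.
Total area = 10/3 + 14/3 = 8.

8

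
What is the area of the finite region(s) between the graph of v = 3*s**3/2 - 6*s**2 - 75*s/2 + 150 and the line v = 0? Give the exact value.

4019/4

The curve meets the s-axis where 3*s**3/2 - 6*s**2 - 75*s/2 + 150 = 0, i.e. 3*(s - 5)*(s - 4)*(s + 5)/2 = 0, at s = -5, 4, 5.
On [-5, 4] the curve lies above the axis; ∫[-5,4] (3*s**3/2 - 6*s**2 - 75*s/2 + 150) ds = 8019/8, giving area 8019/8.
On [4, 5] the curve lies below the axis; ∫[4,5] (3*s**3/2 - 6*s**2 - 75*s/2 + 150) ds = -19/8, giving area 19/8.
Total area = 8019/8 + 19/8 = 4019/4.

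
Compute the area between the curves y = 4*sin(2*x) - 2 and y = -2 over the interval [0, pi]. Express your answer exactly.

8

The difference (4*sin(2*x) - 2) - (-2) = 4*sin(2*x) changes sign at x = pi/2 inside [0, pi], so split the integral there.
∫[0,pi/2] (4*sin(2*x)) dx = 4.
∫[pi/2,pi] (4*sin(2*x)) dx = -4; the area of that piece is 4.
Total area = 4 + 4 = 8.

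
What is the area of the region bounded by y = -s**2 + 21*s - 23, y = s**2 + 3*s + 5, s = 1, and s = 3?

10

The difference (-s**2 + 21*s - 23) - (s**2 + 3*s + 5) = -2*s**2 + 18*s - 28 changes sign at s = 2 inside [1, 3], so split the integral there.
∫[1,2] (-2*s**2 + 18*s - 28) ds = -17/3; the area of that piece is 17/3.
∫[2,3] (-2*s**2 + 18*s - 28) ds = 13/3.
Total area = 17/3 + 13/3 = 10.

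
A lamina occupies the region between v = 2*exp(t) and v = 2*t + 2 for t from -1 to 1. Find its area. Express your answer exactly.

-4 - 2*exp(-1) + 2*exp(1)

On [-1, 1], (2*exp(t)) - (2*t + 2) = -2*t + 2*exp(t) - 2 is ≥ 0 throughout, so the area is a single integral of |-2*t + 2*exp(t) - 2|.
∫[-1,1] (-2*t + 2*exp(t) - 2) dt = -4 - 2*exp(-1) + 2*exp(1).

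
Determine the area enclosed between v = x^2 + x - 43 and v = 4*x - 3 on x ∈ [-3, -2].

On [-3, -2], (x^2 + x - 43) - (4*x - 3) = x^2 - 3*x - 40 is ≤ 0 throughout, so the area is a single integral of |x^2 - 3*x - 40|.
∫[-3,-2] (x^2 - 3*x - 40) dx = -157/6; the area of that piece is 157/6.

157/6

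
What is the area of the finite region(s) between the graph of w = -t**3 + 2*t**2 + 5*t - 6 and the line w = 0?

253/12

The curve meets the t-axis where -t**3 + 2*t**2 + 5*t - 6 = 0, i.e. -(t - 3)*(t - 1)*(t + 2) = 0, at t = -2, 1, 3.
On [-2, 1] the curve lies below the axis; ∫[-2,1] (-t**3 + 2*t**2 + 5*t - 6) dt = -63/4, giving area 63/4.
On [1, 3] the curve lies above the axis; ∫[1,3] (-t**3 + 2*t**2 + 5*t - 6) dt = 16/3, giving area 16/3.
Total area = 63/4 + 16/3 = 253/12.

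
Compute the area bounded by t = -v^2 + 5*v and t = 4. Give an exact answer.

9/2

Both boundary curves give t as a function of v, so integrate with respect to v. Setting them equal: -v^2 + 5*v - 4 = 0, i.e. -(v - 4)*(v - 1) = 0, so they meet at v = 1, 4.
For v in [1, 4], t = -v^2 + 5*v is on the right; area = ∫[1,4] (-v^2 + 5*v - 4) dv = 9/2.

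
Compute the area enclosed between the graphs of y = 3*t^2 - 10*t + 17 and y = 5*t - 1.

1/2

Set the curves equal: 3*t^2 - 10*t + 17 = 5*t - 1, so 3*t^2 - 15*t + 18 = 0, which factors as 3*(t - 3)*(t - 2) = 0. The curves meet at t = 2, 3.
On [2, 3], y = 5*t - 1 is on top; that piece has area ∫[2,3] (-(3*t^2 - 15*t + 18)) dt = 1/2.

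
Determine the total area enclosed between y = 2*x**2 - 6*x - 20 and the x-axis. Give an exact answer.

The curve meets the x-axis where 2*x**2 - 6*x - 20 = 0, i.e. 2*(x - 5)*(x + 2) = 0, at x = -2, 5.
On [-2, 5] the curve lies below the axis; ∫[-2,5] (2*x**2 - 6*x - 20) dx = -343/3, giving area 343/3.

343/3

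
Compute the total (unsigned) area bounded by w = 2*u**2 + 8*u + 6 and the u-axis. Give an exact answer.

8/3

The curve meets the u-axis where 2*u**2 + 8*u + 6 = 0, i.e. 2*(u + 1)*(u + 3) = 0, at u = -3, -1.
On [-3, -1] the curve lies below the axis; ∫[-3,-1] (2*u**2 + 8*u + 6) du = -8/3, giving area 8/3.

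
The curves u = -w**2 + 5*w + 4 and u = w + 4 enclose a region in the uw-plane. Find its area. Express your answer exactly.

32/3

Both boundary curves give u as a function of w, so integrate with respect to w. Setting them equal: -w**2 + 4*w = 0, i.e. -w*(w - 4) = 0, so they meet at w = 0, 4.
For w in [0, 4], u = -w**2 + 5*w + 4 is on the right; area = ∫[0,4] (-w**2 + 4*w) dw = 32/3.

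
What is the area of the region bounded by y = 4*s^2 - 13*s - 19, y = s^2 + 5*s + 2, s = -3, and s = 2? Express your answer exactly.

The difference (4*s^2 - 13*s - 19) - (s^2 + 5*s + 2) = 3*s^2 - 18*s - 21 changes sign at s = -1 inside [-3, 2], so split the integral there.
∫[-3,-1] (3*s^2 - 18*s - 21) ds = 56.
∫[-1,2] (3*s^2 - 18*s - 21) ds = -81; the area of that piece is 81.
Total area = 56 + 81 = 137.

137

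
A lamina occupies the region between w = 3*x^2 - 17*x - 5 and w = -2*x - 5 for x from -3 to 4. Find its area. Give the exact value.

The difference (3*x^2 - 17*x - 5) - (-2*x - 5) = 3*x^2 - 15*x changes sign at x = 0 inside [-3, 4], so split the integral there.
∫[-3,0] (3*x^2 - 15*x) dx = 189/2.
∫[0,4] (3*x^2 - 15*x) dx = -56; the area of that piece is 56.
Total area = 189/2 + 56 = 301/2.

301/2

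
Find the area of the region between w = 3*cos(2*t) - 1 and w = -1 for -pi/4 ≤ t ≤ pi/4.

3

On [-pi/4, pi/4], (3*cos(2*t) - 1) - (-1) = 3*cos(2*t) is ≥ 0 throughout, so the area is a single integral of |3*cos(2*t)|.
∫[-pi/4,pi/4] (3*cos(2*t)) dt = 3.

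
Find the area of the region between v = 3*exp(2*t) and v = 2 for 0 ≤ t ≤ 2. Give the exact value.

-11/2 + 3*exp(4)/2

On [0, 2], (3*exp(2*t)) - (2) = 3*exp(2*t) - 2 is ≥ 0 throughout, so the area is a single integral of |3*exp(2*t) - 2|.
∫[0,2] (3*exp(2*t) - 2) dt = -11/2 + 3*exp(4)/2.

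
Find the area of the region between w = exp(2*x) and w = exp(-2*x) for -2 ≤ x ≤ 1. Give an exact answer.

-2 + exp(-4)/2 + exp(-2)/2 + exp(2)/2 + exp(4)/2

The difference (exp(2*x)) - (exp(-2*x)) = exp(2*x) - exp(-2*x) changes sign at x = 0 inside [-2, 1], so split the integral there.
∫[-2,0] (exp(2*x) - exp(-2*x)) dx = -exp(4)/2 - exp(-4)/2 + 1; the area of that piece is -1 + exp(-4)/2 + exp(4)/2.
∫[0,1] (exp(2*x) - exp(-2*x)) dx = -1 + exp(-2)/2 + exp(2)/2.
Total area = (-1 + exp(-4)/2 + exp(4)/2) + (-1 + exp(-2)/2 + exp(2)/2) = -2 + exp(-4)/2 + exp(-2)/2 + exp(2)/2 + exp(4)/2.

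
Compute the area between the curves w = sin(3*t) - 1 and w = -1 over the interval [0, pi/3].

On [0, pi/3], (sin(3*t) - 1) - (-1) = sin(3*t) is ≥ 0 throughout, so the area is a single integral of |sin(3*t)|.
∫[0,pi/3] (sin(3*t)) dt = 2/3.

2/3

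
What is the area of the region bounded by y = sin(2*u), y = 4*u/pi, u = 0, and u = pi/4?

On [0, pi/4], (sin(2*u)) - (4*u/pi) = -4*u/pi + sin(2*u) is ≥ 0 throughout, so the area is a single integral of |-4*u/pi + sin(2*u)|.
∫[0,pi/4] (-4*u/pi + sin(2*u)) du = 1/2 - pi/8.

1/2 - pi/8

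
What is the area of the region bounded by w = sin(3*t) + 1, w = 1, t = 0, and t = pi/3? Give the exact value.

2/3

On [0, pi/3], (sin(3*t) + 1) - (1) = sin(3*t) is ≥ 0 throughout, so the area is a single integral of |sin(3*t)|.
∫[0,pi/3] (sin(3*t)) dt = 2/3.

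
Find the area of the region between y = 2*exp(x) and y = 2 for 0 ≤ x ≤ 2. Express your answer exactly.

-6 + 2*exp(2)

On [0, 2], (2*exp(x)) - (2) = 2*exp(x) - 2 is ≥ 0 throughout, so the area is a single integral of |2*exp(x) - 2|.
∫[0,2] (2*exp(x) - 2) dx = -6 + 2*exp(2).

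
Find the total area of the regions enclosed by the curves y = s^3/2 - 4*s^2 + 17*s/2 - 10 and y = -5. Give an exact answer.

71/12

Set the curves equal: s^3/2 - 4*s^2 + 17*s/2 - 10 = -5, so s^3/2 - 4*s^2 + 17*s/2 - 5 = 0, which factors as (s - 5)*(s - 2)*(s - 1)/2 = 0. The curves meet at s = 1, 2, 5.
On [1, 2], y = s^3/2 - 4*s^2 + 17*s/2 - 10 is on top; that piece has area ∫[1,2] (s^3/2 - 4*s^2 + 17*s/2 - 5) ds = 7/24.
On [2, 5], y = -5 is on top; that piece has area ∫[2,5] (-(s^3/2 - 4*s^2 + 17*s/2 - 5)) ds = 45/8.
Total enclosed area = 7/24 + 45/8 = 71/12.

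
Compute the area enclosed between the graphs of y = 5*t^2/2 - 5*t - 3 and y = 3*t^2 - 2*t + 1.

2/3

Set the curves equal: 5*t^2/2 - 5*t - 3 = 3*t^2 - 2*t + 1, so -t^2/2 - 3*t - 4 = 0, which factors as -(t + 2)*(t + 4)/2 = 0. The curves meet at t = -4, -2.
On [-4, -2], y = 5*t^2/2 - 5*t - 3 is on top; that piece has area ∫[-4,-2] (-t^2/2 - 3*t - 4) dt = 2/3.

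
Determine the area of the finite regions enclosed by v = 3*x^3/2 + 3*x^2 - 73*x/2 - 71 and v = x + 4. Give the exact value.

Set the curves equal: 3*x^3/2 + 3*x^2 - 73*x/2 - 71 = x + 4, so 3*x^3/2 + 3*x^2 - 75*x/2 - 75 = 0, which factors as 3*(x - 5)*(x + 2)*(x + 5)/2 = 0. The curves meet at x = -5, -2, 5.
On [-5, -2], v = 3*x^3/2 + 3*x^2 - 73*x/2 - 71 is on top; that piece has area ∫[-5,-2] (3*x^3/2 + 3*x^2 - 75*x/2 - 75) dx = 459/8.
On [-2, 5], v = x + 4 is on top; that piece has area ∫[-2,5] (-(3*x^3/2 + 3*x^2 - 75*x/2 - 75)) dx = 4459/8.
Total enclosed area = 459/8 + 4459/8 = 2459/4.

2459/4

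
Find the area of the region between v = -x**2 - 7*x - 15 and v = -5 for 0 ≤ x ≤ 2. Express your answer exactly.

On [0, 2], (-x**2 - 7*x - 15) - (-5) = -x**2 - 7*x - 10 is ≤ 0 throughout, so the area is a single integral of |-x**2 - 7*x - 10|.
∫[0,2] (-x**2 - 7*x - 10) dx = -110/3; the area of that piece is 110/3.

110/3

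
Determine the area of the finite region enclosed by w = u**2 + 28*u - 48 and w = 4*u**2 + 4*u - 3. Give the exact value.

4

Set the curves equal: u**2 + 28*u - 48 = 4*u**2 + 4*u - 3, so -3*u**2 + 24*u - 45 = 0, which factors as -3*(u - 5)*(u - 3) = 0. The curves meet at u = 3, 5.
On [3, 5], w = u**2 + 28*u - 48 is on top; that piece has area ∫[3,5] (-3*u**2 + 24*u - 45) du = 4.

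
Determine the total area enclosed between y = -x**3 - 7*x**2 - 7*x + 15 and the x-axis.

148/3

The curve meets the x-axis where -x**3 - 7*x**2 - 7*x + 15 = 0, i.e. -(x - 1)*(x + 3)*(x + 5) = 0, at x = -5, -3, 1.
On [-5, -3] the curve lies below the axis; ∫[-5,-3] (-x**3 - 7*x**2 - 7*x + 15) dx = -20/3, giving area 20/3.
On [-3, 1] the curve lies above the axis; ∫[-3,1] (-x**3 - 7*x**2 - 7*x + 15) dx = 128/3, giving area 128/3.
Total area = 20/3 + 128/3 = 148/3.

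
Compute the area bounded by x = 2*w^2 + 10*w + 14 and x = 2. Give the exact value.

Both boundary curves give x as a function of w, so integrate with respect to w. Setting them equal: 2*w^2 + 10*w + 12 = 0, i.e. 2*(w + 2)*(w + 3) = 0, so they meet at w = -3, -2.
For w in [-3, -2], x = 2*w^2 + 10*w + 14 is on the left; area = ∫[-3,-2] (-(2*w^2 + 10*w + 12)) dw = 1/3.

1/3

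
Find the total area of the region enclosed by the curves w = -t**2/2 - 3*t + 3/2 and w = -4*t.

Set the curves equal: -t**2/2 - 3*t + 3/2 = -4*t, so -t**2/2 + t + 3/2 = 0, which factors as -(t - 3)*(t + 1)/2 = 0. The curves meet at t = -1, 3.
On [-1, 3], w = -t**2/2 - 3*t + 3/2 is on top; that piece has area ∫[-1,3] (-t**2/2 + t + 3/2) dt = 16/3.

16/3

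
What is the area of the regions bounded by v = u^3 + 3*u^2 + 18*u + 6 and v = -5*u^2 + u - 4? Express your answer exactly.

71/6

Set the curves equal: u^3 + 3*u^2 + 18*u + 6 = -5*u^2 + u - 4, so u^3 + 8*u^2 + 17*u + 10 = 0, which factors as (u + 1)*(u + 2)*(u + 5) = 0. The curves meet at u = -5, -2, -1.
On [-5, -2], v = u^3 + 3*u^2 + 18*u + 6 is on top; that piece has area ∫[-5,-2] (u^3 + 8*u^2 + 17*u + 10) du = 45/4.
On [-2, -1], v = -5*u^2 + u - 4 is on top; that piece has area ∫[-2,-1] (-(u^3 + 8*u^2 + 17*u + 10)) du = 7/12.
Total enclosed area = 45/4 + 7/12 = 71/6.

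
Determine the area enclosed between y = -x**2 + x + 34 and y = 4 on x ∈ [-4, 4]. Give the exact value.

592/3

On [-4, 4], (-x**2 + x + 34) - (4) = -x**2 + x + 30 is ≥ 0 throughout, so the area is a single integral of |-x**2 + x + 30|.
∫[-4,4] (-x**2 + x + 30) dx = 592/3.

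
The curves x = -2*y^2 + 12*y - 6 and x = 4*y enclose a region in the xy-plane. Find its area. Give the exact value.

8/3

Both boundary curves give x as a function of y, so integrate with respect to y. Setting them equal: -2*y^2 + 8*y - 6 = 0, i.e. -2*(y - 3)*(y - 1) = 0, so they meet at y = 1, 3.
For y in [1, 3], x = -2*y^2 + 12*y - 6 is on the right; area = ∫[1,3] (-2*y^2 + 8*y - 6) dy = 8/3.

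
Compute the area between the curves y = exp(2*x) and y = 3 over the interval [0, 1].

The difference (exp(2*x)) - (3) = exp(2*x) - 3 changes sign at x = log(3)/2 inside [0, 1], so split the integral there.
∫[0,log(3)/2] (exp(2*x) - 3) dx = 1 - 3*log(3)/2; the area of that piece is -1 + 3*log(3)/2.
∫[log(3)/2,1] (exp(2*x) - 3) dx = -9/2 + 3*log(3)/2 + exp(2)/2.
Total area = (-1 + 3*log(3)/2) + (-9/2 + 3*log(3)/2 + exp(2)/2) = -11/2 + 3*log(3) + exp(2)/2.

-11/2 + 3*log(3) + exp(2)/2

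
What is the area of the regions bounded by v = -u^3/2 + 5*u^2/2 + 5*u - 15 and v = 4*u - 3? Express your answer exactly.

443/12

Set the curves equal: -u^3/2 + 5*u^2/2 + 5*u - 15 = 4*u - 3, so -u^3/2 + 5*u^2/2 + u - 12 = 0, which factors as -(u - 4)*(u - 3)*(u + 2)/2 = 0. The curves meet at u = -2, 3, 4.
On [-2, 3], v = 4*u - 3 is on top; that piece has area ∫[-2,3] (-(-u^3/2 + 5*u^2/2 + u - 12)) du = 875/24.
On [3, 4], v = -u^3/2 + 5*u^2/2 + 5*u - 15 is on top; that piece has area ∫[3,4] (-u^3/2 + 5*u^2/2 + u - 12) du = 11/24.
Total enclosed area = 875/24 + 11/24 = 443/12.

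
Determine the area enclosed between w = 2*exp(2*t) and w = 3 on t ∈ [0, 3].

The difference (2*exp(2*t)) - (3) = 2*exp(2*t) - 3 changes sign at t = -log(2)/2 + log(3)/2 inside [0, 3], so split the integral there.
∫[0,-log(2)/2 + log(3)/2] (2*exp(2*t) - 3) dt = log(2*sqrt(6)/9) + 1/2; the area of that piece is -1/2 + log(3*sqrt(6)/4).
∫[-log(2)/2 + log(3)/2,3] (2*exp(2*t) - 3) dt = -21/2 - 3*log(2)/2 + 3*log(3)/2 + exp(6).
Total area = (-1/2 + log(3*sqrt(6)/4)) + (-21/2 - 3*log(2)/2 + 3*log(3)/2 + exp(6)) = -11 - 7*log(2)/2 + log(6)/2 + 5*log(3)/2 + exp(6).

-11 - 7*log(2)/2 + log(6)/2 + 5*log(3)/2 + exp(6)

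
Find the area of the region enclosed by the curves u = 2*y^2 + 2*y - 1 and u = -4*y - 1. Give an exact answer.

9

Both boundary curves give u as a function of y, so integrate with respect to y. Setting them equal: 2*y^2 + 6*y = 0, i.e. 2*y*(y + 3) = 0, so they meet at y = -3, 0.
For y in [-3, 0], u = 2*y^2 + 2*y - 1 is on the left; area = ∫[-3,0] (-(2*y^2 + 6*y)) dy = 9.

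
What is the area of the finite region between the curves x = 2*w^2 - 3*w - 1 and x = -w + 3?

9

Both boundary curves give x as a function of w, so integrate with respect to w. Setting them equal: 2*w^2 - 2*w - 4 = 0, i.e. 2*(w - 2)*(w + 1) = 0, so they meet at w = -1, 2.
For w in [-1, 2], x = 2*w^2 - 3*w - 1 is on the left; area = ∫[-1,2] (-(2*w^2 - 2*w - 4)) dw = 9.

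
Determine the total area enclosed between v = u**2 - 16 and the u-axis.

256/3

The curve meets the u-axis where u**2 - 16 = 0, i.e. (u - 4)*(u + 4) = 0, at u = -4, 4.
On [-4, 4] the curve lies below the axis; ∫[-4,4] (u**2 - 16) du = -256/3, giving area 256/3.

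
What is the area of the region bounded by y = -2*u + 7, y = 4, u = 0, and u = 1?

2

On [0, 1], (-2*u + 7) - (4) = -2*u + 3 is ≥ 0 throughout, so the area is a single integral of |-2*u + 3|.
∫[0,1] (-2*u + 3) du = 2.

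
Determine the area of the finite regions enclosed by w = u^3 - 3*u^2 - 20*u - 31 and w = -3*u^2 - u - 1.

517/2

Set the curves equal: u^3 - 3*u^2 - 20*u - 31 = -3*u^2 - u - 1, so u^3 - 19*u - 30 = 0, which factors as (u - 5)*(u + 2)*(u + 3) = 0. The curves meet at u = -3, -2, 5.
On [-3, -2], w = u^3 - 3*u^2 - 20*u - 31 is on top; that piece has area ∫[-3,-2] (u^3 - 19*u - 30) du = 5/4.
On [-2, 5], w = -3*u^2 - u - 1 is on top; that piece has area ∫[-2,5] (-(u^3 - 19*u - 30)) du = 1029/4.
Total enclosed area = 5/4 + 1029/4 = 517/2.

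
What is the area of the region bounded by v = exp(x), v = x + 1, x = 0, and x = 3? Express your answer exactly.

On [0, 3], (exp(x)) - (x + 1) = -x + exp(x) - 1 is ≥ 0 throughout, so the area is a single integral of |-x + exp(x) - 1|.
∫[0,3] (-x + exp(x) - 1) dx = -17/2 + exp(3).

-17/2 + exp(3)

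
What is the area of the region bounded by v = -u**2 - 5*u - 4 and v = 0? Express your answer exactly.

9/2

Set the curves equal: -u**2 - 5*u - 4 = 0, so -u**2 - 5*u - 4 = 0, which factors as -(u + 1)*(u + 4) = 0. The curves meet at u = -4, -1.
On [-4, -1], v = -u**2 - 5*u - 4 is on top; that piece has area ∫[-4,-1] (-u**2 - 5*u - 4) du = 9/2.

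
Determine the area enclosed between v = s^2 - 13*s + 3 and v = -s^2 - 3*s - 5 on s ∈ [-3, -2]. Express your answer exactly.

137/3

On [-3, -2], (s^2 - 13*s + 3) - (-s^2 - 3*s - 5) = 2*s^2 - 10*s + 8 is ≥ 0 throughout, so the area is a single integral of |2*s^2 - 10*s + 8|.
∫[-3,-2] (2*s^2 - 10*s + 8) ds = 137/3.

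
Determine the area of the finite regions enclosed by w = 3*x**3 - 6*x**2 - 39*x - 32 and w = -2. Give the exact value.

Set the curves equal: 3*x**3 - 6*x**2 - 39*x - 32 = -2, so 3*x**3 - 6*x**2 - 39*x - 30 = 0, which factors as 3*(x - 5)*(x + 1)*(x + 2) = 0. The curves meet at x = -2, -1, 5.
On [-2, -1], w = 3*x**3 - 6*x**2 - 39*x - 32 is on top; that piece has area ∫[-2,-1] (3*x**3 - 6*x**2 - 39*x - 30) dx = 13/4.
On [-1, 5], w = -2 is on top; that piece has area ∫[-1,5] (-(3*x**3 - 6*x**2 - 39*x - 30)) dx = 432.
Total enclosed area = 13/4 + 432 = 1741/4.

1741/4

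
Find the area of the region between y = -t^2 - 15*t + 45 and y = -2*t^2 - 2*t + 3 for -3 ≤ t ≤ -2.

On [-3, -2], (-t^2 - 15*t + 45) - (-2*t^2 - 2*t + 3) = t^2 - 13*t + 42 is ≥ 0 throughout, so the area is a single integral of |t^2 - 13*t + 42|.
∫[-3,-2] (t^2 - 13*t + 42) dt = 485/6.

485/6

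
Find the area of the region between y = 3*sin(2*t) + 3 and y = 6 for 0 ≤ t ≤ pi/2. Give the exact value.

On [0, pi/2], (3*sin(2*t) + 3) - (6) = 3*sin(2*t) - 3 is ≤ 0 throughout, so the area is a single integral of |3*sin(2*t) - 3|.
∫[0,pi/2] (3*sin(2*t) - 3) dt = 3 - 3*pi/2; the area of that piece is -3 + 3*pi/2.

-3 + 3*pi/2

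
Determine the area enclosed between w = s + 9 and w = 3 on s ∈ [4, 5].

21/2

On [4, 5], (s + 9) - (3) = s + 6 is ≥ 0 throughout, so the area is a single integral of |s + 6|.
∫[4,5] (s + 6) ds = 21/2.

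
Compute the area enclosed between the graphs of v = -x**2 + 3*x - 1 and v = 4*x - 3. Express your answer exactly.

Set the curves equal: -x**2 + 3*x - 1 = 4*x - 3, so -x**2 - x + 2 = 0, which factors as -(x - 1)*(x + 2) = 0. The curves meet at x = -2, 1.
On [-2, 1], v = -x**2 + 3*x - 1 is on top; that piece has area ∫[-2,1] (-x**2 - x + 2) dx = 9/2.

9/2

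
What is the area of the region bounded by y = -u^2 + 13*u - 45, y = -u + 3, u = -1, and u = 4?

470/3

On [-1, 4], (-u^2 + 13*u - 45) - (-u + 3) = -u^2 + 14*u - 48 is ≤ 0 throughout, so the area is a single integral of |-u^2 + 14*u - 48|.
∫[-1,4] (-u^2 + 14*u - 48) du = -470/3; the area of that piece is 470/3.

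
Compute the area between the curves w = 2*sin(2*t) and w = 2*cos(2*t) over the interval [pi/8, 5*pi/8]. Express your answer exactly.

2*sqrt(2)

On [pi/8, 5*pi/8], (2*sin(2*t)) - (2*cos(2*t)) = 2*sin(2*t) - 2*cos(2*t) is ≥ 0 throughout, so the area is a single integral of |2*sin(2*t) - 2*cos(2*t)|.
∫[pi/8,5*pi/8] (2*sin(2*t) - 2*cos(2*t)) dt = 2*sqrt(2).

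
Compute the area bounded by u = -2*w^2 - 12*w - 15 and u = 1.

Both boundary curves give u as a function of w, so integrate with respect to w. Setting them equal: -2*w^2 - 12*w - 16 = 0, i.e. -2*(w + 2)*(w + 4) = 0, so they meet at w = -4, -2.
For w in [-4, -2], u = -2*w^2 - 12*w - 15 is on the right; area = ∫[-4,-2] (-2*w^2 - 12*w - 16) dw = 8/3.

8/3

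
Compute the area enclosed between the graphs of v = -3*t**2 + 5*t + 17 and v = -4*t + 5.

Set the curves equal: -3*t**2 + 5*t + 17 = -4*t + 5, so -3*t**2 + 9*t + 12 = 0, which factors as -3*(t - 4)*(t + 1) = 0. The curves meet at t = -1, 4.
On [-1, 4], v = -3*t**2 + 5*t + 17 is on top; that piece has area ∫[-1,4] (-3*t**2 + 9*t + 12) dt = 125/2.

125/2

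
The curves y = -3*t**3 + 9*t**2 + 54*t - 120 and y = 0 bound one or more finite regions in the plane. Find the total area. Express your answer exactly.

2997/4

Set the curves equal: -3*t**3 + 9*t**2 + 54*t - 120 = 0, so -3*t**3 + 9*t**2 + 54*t - 120 = 0, which factors as -3*(t - 5)*(t - 2)*(t + 4) = 0. The curves meet at t = -4, 2, 5.
On [-4, 2], y = 0 is on top; that piece has area ∫[-4,2] (-(-3*t**3 + 9*t**2 + 54*t - 120)) dt = 648.
On [2, 5], y = -3*t**3 + 9*t**2 + 54*t - 120 is on top; that piece has area ∫[2,5] (-3*t**3 + 9*t**2 + 54*t - 120) dt = 405/4.
Total enclosed area = 648 + 405/4 = 2997/4.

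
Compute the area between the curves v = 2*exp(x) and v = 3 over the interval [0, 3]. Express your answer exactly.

The difference (2*exp(x)) - (3) = 2*exp(x) - 3 changes sign at x = log(3/2) inside [0, 3], so split the integral there.
∫[0,log(3/2)] (2*exp(x) - 3) dx = log(8/27) + 1; the area of that piece is -1 + log(27/8).
∫[log(3/2),3] (2*exp(x) - 3) dx = -12 - 3*log(2) + 3*log(3) + 2*exp(3).
Total area = (-1 + log(27/8)) + (-12 - 3*log(2) + 3*log(3) + 2*exp(3)) = -13 - 6*log(2) + 6*log(3) + 2*exp(3).

-13 - 6*log(2) + 6*log(3) + 2*exp(3)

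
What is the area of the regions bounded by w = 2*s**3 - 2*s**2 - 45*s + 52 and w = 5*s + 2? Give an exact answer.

2024/3

Set the curves equal: 2*s**3 - 2*s**2 - 45*s + 52 = 5*s + 2, so 2*s**3 - 2*s**2 - 50*s + 50 = 0, which factors as 2*(s - 5)*(s - 1)*(s + 5) = 0. The curves meet at s = -5, 1, 5.
On [-5, 1], w = 2*s**3 - 2*s**2 - 45*s + 52 is on top; that piece has area ∫[-5,1] (2*s**3 - 2*s**2 - 50*s + 50) ds = 504.
On [1, 5], w = 5*s + 2 is on top; that piece has area ∫[1,5] (-(2*s**3 - 2*s**2 - 50*s + 50)) ds = 512/3.
Total enclosed area = 504 + 512/3 = 2024/3.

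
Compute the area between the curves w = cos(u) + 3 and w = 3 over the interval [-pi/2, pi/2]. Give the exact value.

On [-pi/2, pi/2], (cos(u) + 3) - (3) = cos(u) is ≥ 0 throughout, so the area is a single integral of |cos(u)|.
∫[-pi/2,pi/2] (cos(u)) du = 2.

2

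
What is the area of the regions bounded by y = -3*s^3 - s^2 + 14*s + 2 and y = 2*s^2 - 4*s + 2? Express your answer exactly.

253/4

Set the curves equal: -3*s^3 - s^2 + 14*s + 2 = 2*s^2 - 4*s + 2, so -3*s^3 - 3*s^2 + 18*s = 0, which factors as -3*s*(s - 2)*(s + 3) = 0. The curves meet at s = -3, 0, 2.
On [-3, 0], y = 2*s^2 - 4*s + 2 is on top; that piece has area ∫[-3,0] (-(-3*s^3 - 3*s^2 + 18*s)) ds = 189/4.
On [0, 2], y = -3*s^3 - s^2 + 14*s + 2 is on top; that piece has area ∫[0,2] (-3*s^3 - 3*s^2 + 18*s) ds = 16.
Total enclosed area = 189/4 + 16 = 253/4.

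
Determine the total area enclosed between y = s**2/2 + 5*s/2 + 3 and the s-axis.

1/12

The curve meets the s-axis where s**2/2 + 5*s/2 + 3 = 0, i.e. (s + 2)*(s + 3)/2 = 0, at s = -3, -2.
On [-3, -2] the curve lies below the axis; ∫[-3,-2] (s**2/2 + 5*s/2 + 3) ds = -1/12, giving area 1/12.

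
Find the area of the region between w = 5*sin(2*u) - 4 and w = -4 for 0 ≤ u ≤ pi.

10

The difference (5*sin(2*u) - 4) - (-4) = 5*sin(2*u) changes sign at u = pi/2 inside [0, pi], so split the integral there.
∫[0,pi/2] (5*sin(2*u)) du = 5.
∫[pi/2,pi] (5*sin(2*u)) du = -5; the area of that piece is 5.
Total area = 5 + 5 = 10.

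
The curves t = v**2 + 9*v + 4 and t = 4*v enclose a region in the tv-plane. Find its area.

Both boundary curves give t as a function of v, so integrate with respect to v. Setting them equal: v**2 + 5*v + 4 = 0, i.e. (v + 1)*(v + 4) = 0, so they meet at v = -4, -1.
For v in [-4, -1], t = v**2 + 9*v + 4 is on the left; area = ∫[-4,-1] (-(v**2 + 5*v + 4)) dv = 9/2.

9/2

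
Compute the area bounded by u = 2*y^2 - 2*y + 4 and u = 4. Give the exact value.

Both boundary curves give u as a function of y, so integrate with respect to y. Setting them equal: 2*y^2 - 2*y = 0, i.e. 2*y*(y - 1) = 0, so they meet at y = 0, 1.
For y in [0, 1], u = 2*y^2 - 2*y + 4 is on the left; area = ∫[0,1] (-(2*y^2 - 2*y)) dy = 1/3.

1/3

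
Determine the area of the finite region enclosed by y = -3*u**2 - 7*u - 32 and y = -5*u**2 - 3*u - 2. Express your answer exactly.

Set the curves equal: -3*u**2 - 7*u - 32 = -5*u**2 - 3*u - 2, so 2*u**2 - 4*u - 30 = 0, which factors as 2*(u - 5)*(u + 3) = 0. The curves meet at u = -3, 5.
On [-3, 5], y = -5*u**2 - 3*u - 2 is on top; that piece has area ∫[-3,5] (-(2*u**2 - 4*u - 30)) du = 512/3.

512/3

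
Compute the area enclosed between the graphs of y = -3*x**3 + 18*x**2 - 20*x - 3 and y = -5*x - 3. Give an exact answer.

Set the curves equal: -3*x**3 + 18*x**2 - 20*x - 3 = -5*x - 3, so -3*x**3 + 18*x**2 - 15*x = 0, which factors as -3*x*(x - 5)*(x - 1) = 0. The curves meet at x = 0, 1, 5.
On [0, 1], y = -5*x - 3 is on top; that piece has area ∫[0,1] (-(-3*x**3 + 18*x**2 - 15*x)) dx = 9/4.
On [1, 5], y = -3*x**3 + 18*x**2 - 20*x - 3 is on top; that piece has area ∫[1,5] (-3*x**3 + 18*x**2 - 15*x) dx = 96.
Total enclosed area = 9/4 + 96 = 393/4.

393/4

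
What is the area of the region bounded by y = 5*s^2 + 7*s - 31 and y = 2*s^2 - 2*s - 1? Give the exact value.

343/2

Set the curves equal: 5*s^2 + 7*s - 31 = 2*s^2 - 2*s - 1, so 3*s^2 + 9*s - 30 = 0, which factors as 3*(s - 2)*(s + 5) = 0. The curves meet at s = -5, 2.
On [-5, 2], y = 2*s^2 - 2*s - 1 is on top; that piece has area ∫[-5,2] (-(3*s^2 + 9*s - 30)) ds = 343/2.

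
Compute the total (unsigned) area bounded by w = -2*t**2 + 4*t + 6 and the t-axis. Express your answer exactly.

64/3

The curve meets the t-axis where -2*t**2 + 4*t + 6 = 0, i.e. -2*(t - 3)*(t + 1) = 0, at t = -1, 3.
On [-1, 3] the curve lies above the axis; ∫[-1,3] (-2*t**2 + 4*t + 6) dt = 64/3, giving area 64/3.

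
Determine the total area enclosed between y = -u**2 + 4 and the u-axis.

32/3

The curve meets the u-axis where -u**2 + 4 = 0, i.e. -(u - 2)*(u + 2) = 0, at u = -2, 2.
On [-2, 2] the curve lies above the axis; ∫[-2,2] (-u**2 + 4) du = 32/3, giving area 32/3.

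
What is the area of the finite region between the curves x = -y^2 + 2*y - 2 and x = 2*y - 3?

Both boundary curves give x as a function of y, so integrate with respect to y. Setting them equal: -y^2 + 1 = 0, i.e. -(y - 1)*(y + 1) = 0, so they meet at y = -1, 1.
For y in [-1, 1], x = -y^2 + 2*y - 2 is on the right; area = ∫[-1,1] (-y^2 + 1) dy = 4/3.

4/3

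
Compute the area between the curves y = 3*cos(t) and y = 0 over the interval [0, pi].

The difference (3*cos(t)) - (0) = 3*cos(t) changes sign at t = pi/2 inside [0, pi], so split the integral there.
∫[0,pi/2] (3*cos(t)) dt = 3.
∫[pi/2,pi] (3*cos(t)) dt = -3; the area of that piece is 3.
Total area = 3 + 3 = 6.

6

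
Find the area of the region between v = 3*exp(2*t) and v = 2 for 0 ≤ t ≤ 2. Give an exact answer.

On [0, 2], (3*exp(2*t)) - (2) = 3*exp(2*t) - 2 is ≥ 0 throughout, so the area is a single integral of |3*exp(2*t) - 2|.
∫[0,2] (3*exp(2*t) - 2) dt = -11/2 + 3*exp(4)/2.

-11/2 + 3*exp(4)/2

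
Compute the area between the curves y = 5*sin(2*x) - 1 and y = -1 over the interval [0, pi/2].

On [0, pi/2], (5*sin(2*x) - 1) - (-1) = 5*sin(2*x) is ≥ 0 throughout, so the area is a single integral of |5*sin(2*x)|.
∫[0,pi/2] (5*sin(2*x)) dx = 5.

5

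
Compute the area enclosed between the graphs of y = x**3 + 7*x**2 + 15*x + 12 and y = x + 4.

Set the curves equal: x**3 + 7*x**2 + 15*x + 12 = x + 4, so x**3 + 7*x**2 + 14*x + 8 = 0, which factors as (x + 1)*(x + 2)*(x + 4) = 0. The curves meet at x = -4, -2, -1.
On [-4, -2], y = x**3 + 7*x**2 + 15*x + 12 is on top; that piece has area ∫[-4,-2] (x**3 + 7*x**2 + 14*x + 8) dx = 8/3.
On [-2, -1], y = x + 4 is on top; that piece has area ∫[-2,-1] (-(x**3 + 7*x**2 + 14*x + 8)) dx = 5/12.
Total enclosed area = 8/3 + 5/12 = 37/12.

37/12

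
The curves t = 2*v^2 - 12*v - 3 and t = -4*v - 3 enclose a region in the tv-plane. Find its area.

64/3

Both boundary curves give t as a function of v, so integrate with respect to v. Setting them equal: 2*v^2 - 8*v = 0, i.e. 2*v*(v - 4) = 0, so they meet at v = 0, 4.
For v in [0, 4], t = 2*v^2 - 12*v - 3 is on the left; area = ∫[0,4] (-(2*v^2 - 8*v)) dv = 64/3.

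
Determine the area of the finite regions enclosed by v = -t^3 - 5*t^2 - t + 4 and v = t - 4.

Set the curves equal: -t^3 - 5*t^2 - t + 4 = t - 4, so -t^3 - 5*t^2 - 2*t + 8 = 0, which factors as -(t - 1)*(t + 2)*(t + 4) = 0. The curves meet at t = -4, -2, 1.
On [-4, -2], v = t - 4 is on top; that piece has area ∫[-4,-2] (-(-t^3 - 5*t^2 - 2*t + 8)) dt = 16/3.
On [-2, 1], v = -t^3 - 5*t^2 - t + 4 is on top; that piece has area ∫[-2,1] (-t^3 - 5*t^2 - 2*t + 8) dt = 63/4.
Total enclosed area = 16/3 + 63/4 = 253/12.

253/12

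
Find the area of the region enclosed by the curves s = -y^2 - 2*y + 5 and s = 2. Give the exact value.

32/3

Both boundary curves give s as a function of y, so integrate with respect to y. Setting them equal: -y^2 - 2*y + 3 = 0, i.e. -(y - 1)*(y + 3) = 0, so they meet at y = -3, 1.
For y in [-3, 1], s = -y^2 - 2*y + 5 is on the right; area = ∫[-3,1] (-y^2 - 2*y + 3) dy = 32/3.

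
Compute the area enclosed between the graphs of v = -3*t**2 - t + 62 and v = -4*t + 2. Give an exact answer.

729/2

Set the curves equal: -3*t**2 - t + 62 = -4*t + 2, so -3*t**2 + 3*t + 60 = 0, which factors as -3*(t - 5)*(t + 4) = 0. The curves meet at t = -4, 5.
On [-4, 5], v = -3*t**2 - t + 62 is on top; that piece has area ∫[-4,5] (-3*t**2 + 3*t + 60) dt = 729/2.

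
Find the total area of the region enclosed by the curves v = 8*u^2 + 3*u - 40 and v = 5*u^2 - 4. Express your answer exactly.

Set the curves equal: 8*u^2 + 3*u - 40 = 5*u^2 - 4, so 3*u^2 + 3*u - 36 = 0, which factors as 3*(u - 3)*(u + 4) = 0. The curves meet at u = -4, 3.
On [-4, 3], v = 5*u^2 - 4 is on top; that piece has area ∫[-4,3] (-(3*u^2 + 3*u - 36)) du = 343/2.

343/2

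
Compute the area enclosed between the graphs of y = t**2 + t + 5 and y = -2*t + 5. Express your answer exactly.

Set the curves equal: t**2 + t + 5 = -2*t + 5, so t**2 + 3*t = 0, which factors as t*(t + 3) = 0. The curves meet at t = -3, 0.
On [-3, 0], y = -2*t + 5 is on top; that piece has area ∫[-3,0] (-(t**2 + 3*t)) dt = 9/2.

9/2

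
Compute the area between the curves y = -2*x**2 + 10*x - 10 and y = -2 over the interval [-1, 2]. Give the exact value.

The difference (-2*x**2 + 10*x - 10) - (-2) = -2*x**2 + 10*x - 8 changes sign at x = 1 inside [-1, 2], so split the integral there.
∫[-1,1] (-2*x**2 + 10*x - 8) dx = -52/3; the area of that piece is 52/3.
∫[1,2] (-2*x**2 + 10*x - 8) dx = 7/3.
Total area = 52/3 + 7/3 = 59/3.

59/3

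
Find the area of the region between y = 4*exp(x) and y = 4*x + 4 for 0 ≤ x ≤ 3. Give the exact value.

-34 + 4*exp(3)

On [0, 3], (4*exp(x)) - (4*x + 4) = -4*x + 4*exp(x) - 4 is ≥ 0 throughout, so the area is a single integral of |-4*x + 4*exp(x) - 4|.
∫[0,3] (-4*x + 4*exp(x) - 4) dx = -34 + 4*exp(3).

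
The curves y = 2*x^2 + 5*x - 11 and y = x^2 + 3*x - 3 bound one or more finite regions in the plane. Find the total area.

Set the curves equal: 2*x^2 + 5*x - 11 = x^2 + 3*x - 3, so x^2 + 2*x - 8 = 0, which factors as (x - 2)*(x + 4) = 0. The curves meet at x = -4, 2.
On [-4, 2], y = x^2 + 3*x - 3 is on top; that piece has area ∫[-4,2] (-(x^2 + 2*x - 8)) dx = 36.

36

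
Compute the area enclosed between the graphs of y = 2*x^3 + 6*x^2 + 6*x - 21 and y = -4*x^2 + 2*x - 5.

253/6

Set the curves equal: 2*x^3 + 6*x^2 + 6*x - 21 = -4*x^2 + 2*x - 5, so 2*x^3 + 10*x^2 + 4*x - 16 = 0, which factors as 2*(x - 1)*(x + 2)*(x + 4) = 0. The curves meet at x = -4, -2, 1.
On [-4, -2], y = 2*x^3 + 6*x^2 + 6*x - 21 is on top; that piece has area ∫[-4,-2] (2*x^3 + 10*x^2 + 4*x - 16) dx = 32/3.
On [-2, 1], y = -4*x^2 + 2*x - 5 is on top; that piece has area ∫[-2,1] (-(2*x^3 + 10*x^2 + 4*x - 16)) dx = 63/2.
Total enclosed area = 32/3 + 63/2 = 253/6.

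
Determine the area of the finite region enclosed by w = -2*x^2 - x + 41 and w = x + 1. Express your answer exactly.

Set the curves equal: -2*x^2 - x + 41 = x + 1, so -2*x^2 - 2*x + 40 = 0, which factors as -2*(x - 4)*(x + 5) = 0. The curves meet at x = -5, 4.
On [-5, 4], w = -2*x^2 - x + 41 is on top; that piece has area ∫[-5,4] (-2*x^2 - 2*x + 40) dx = 243.

243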